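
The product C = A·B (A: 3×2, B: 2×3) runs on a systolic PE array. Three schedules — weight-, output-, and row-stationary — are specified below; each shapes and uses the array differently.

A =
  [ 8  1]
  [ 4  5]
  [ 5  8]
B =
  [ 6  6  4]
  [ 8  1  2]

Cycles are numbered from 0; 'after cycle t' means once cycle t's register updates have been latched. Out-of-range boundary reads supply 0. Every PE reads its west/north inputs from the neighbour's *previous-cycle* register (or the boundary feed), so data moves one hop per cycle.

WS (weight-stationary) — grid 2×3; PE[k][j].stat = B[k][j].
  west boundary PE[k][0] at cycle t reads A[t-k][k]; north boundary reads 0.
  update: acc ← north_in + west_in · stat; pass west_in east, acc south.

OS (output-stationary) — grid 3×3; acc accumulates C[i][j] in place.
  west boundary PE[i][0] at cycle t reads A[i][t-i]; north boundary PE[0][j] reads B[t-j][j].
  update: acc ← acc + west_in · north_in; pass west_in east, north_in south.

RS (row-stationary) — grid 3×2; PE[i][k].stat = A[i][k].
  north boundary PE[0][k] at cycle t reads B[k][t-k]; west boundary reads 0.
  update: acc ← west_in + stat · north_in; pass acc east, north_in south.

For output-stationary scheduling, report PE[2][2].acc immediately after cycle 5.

PE[2][2].acc = 36

OS on a 3×3 grid — tracing PE[2][2] and its feeders:
  after 0 — PE[1][2] acc=0, pass-E 0, pass-S 0
  after 0 — PE[2][1] acc=0, pass-E 0, pass-S 0
  after 0 — PE[2][2] acc=0, pass-E 0, pass-S 0
  after 1 — PE[1][2] acc=0, pass-E 0, pass-S 0
  after 1 — PE[2][1] acc=0, pass-E 0, pass-S 0
  after 1 — PE[2][2] acc=0, pass-E 0, pass-S 0
  after 2 — PE[1][2] acc=0, pass-E 0, pass-S 0
  after 2 — PE[2][1] acc=0, pass-E 0, pass-S 0
  after 2 — PE[2][2] acc=0, pass-E 0, pass-S 0
  after 3 — PE[1][2] acc=16, pass-E 4, pass-S 4
  after 3 — PE[2][1] acc=30, pass-E 5, pass-S 6
  after 3 — PE[2][2] acc=0, pass-E 0, pass-S 0
  after 4 — PE[1][2] acc=26, pass-E 5, pass-S 2
  after 4 — PE[2][1] acc=38, pass-E 8, pass-S 1
  after 4 — PE[2][2] acc=20, pass-E 5, pass-S 4
  after 5 — PE[1][2] acc=26, pass-E 0, pass-S 0
  after 5 — PE[2][1] acc=38, pass-E 0, pass-S 0
  after 5 — PE[2][2] acc=36, pass-E 8, pass-S 2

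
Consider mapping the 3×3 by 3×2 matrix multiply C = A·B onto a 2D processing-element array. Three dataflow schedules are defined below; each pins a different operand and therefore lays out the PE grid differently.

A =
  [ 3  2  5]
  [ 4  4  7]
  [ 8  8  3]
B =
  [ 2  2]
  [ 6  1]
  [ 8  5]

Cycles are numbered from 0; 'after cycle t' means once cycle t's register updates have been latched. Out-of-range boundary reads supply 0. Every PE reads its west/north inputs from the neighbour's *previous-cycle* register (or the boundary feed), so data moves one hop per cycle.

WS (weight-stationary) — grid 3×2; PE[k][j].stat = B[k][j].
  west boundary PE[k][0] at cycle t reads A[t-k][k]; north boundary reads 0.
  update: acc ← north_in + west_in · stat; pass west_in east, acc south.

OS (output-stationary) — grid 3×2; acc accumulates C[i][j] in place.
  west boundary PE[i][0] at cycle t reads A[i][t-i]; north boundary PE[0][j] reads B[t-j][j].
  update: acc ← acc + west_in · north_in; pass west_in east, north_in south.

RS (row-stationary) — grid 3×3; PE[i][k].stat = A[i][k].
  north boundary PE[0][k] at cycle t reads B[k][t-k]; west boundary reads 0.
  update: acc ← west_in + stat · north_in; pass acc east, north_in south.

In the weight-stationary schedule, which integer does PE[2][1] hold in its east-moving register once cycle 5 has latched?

register = 3

Tracing WS — 3×2 array, target PE[2][1]:
  @0  [1,1]  acc 0  |  →0  ↓0
  @0  [2,0]  acc 0  |  →0  ↓0
  @0  [2,1]  acc 0  |  →0  ↓0
  @1  [1,1]  acc 0  |  →0  ↓0
  @1  [2,0]  acc 0  |  →0  ↓0
  @1  [2,1]  acc 0  |  →0  ↓0
  @2  [1,1]  acc 8  |  →2  ↓8
  @2  [2,0]  acc 58  |  →5  ↓58
  @2  [2,1]  acc 0  |  →0  ↓0
  @3  [1,1]  acc 12  |  →4  ↓12
  @3  [2,0]  acc 88  |  →7  ↓88
  @3  [2,1]  acc 33  |  →5  ↓33
  @4  [1,1]  acc 24  |  →8  ↓24
  @4  [2,0]  acc 88  |  →3  ↓88
  @4  [2,1]  acc 47  |  →7  ↓47
  @5  [1,1]  acc 0  |  →0  ↓0
  @5  [2,0]  acc 0  |  →0  ↓0
  @5  [2,1]  acc 39  |  →3  ↓39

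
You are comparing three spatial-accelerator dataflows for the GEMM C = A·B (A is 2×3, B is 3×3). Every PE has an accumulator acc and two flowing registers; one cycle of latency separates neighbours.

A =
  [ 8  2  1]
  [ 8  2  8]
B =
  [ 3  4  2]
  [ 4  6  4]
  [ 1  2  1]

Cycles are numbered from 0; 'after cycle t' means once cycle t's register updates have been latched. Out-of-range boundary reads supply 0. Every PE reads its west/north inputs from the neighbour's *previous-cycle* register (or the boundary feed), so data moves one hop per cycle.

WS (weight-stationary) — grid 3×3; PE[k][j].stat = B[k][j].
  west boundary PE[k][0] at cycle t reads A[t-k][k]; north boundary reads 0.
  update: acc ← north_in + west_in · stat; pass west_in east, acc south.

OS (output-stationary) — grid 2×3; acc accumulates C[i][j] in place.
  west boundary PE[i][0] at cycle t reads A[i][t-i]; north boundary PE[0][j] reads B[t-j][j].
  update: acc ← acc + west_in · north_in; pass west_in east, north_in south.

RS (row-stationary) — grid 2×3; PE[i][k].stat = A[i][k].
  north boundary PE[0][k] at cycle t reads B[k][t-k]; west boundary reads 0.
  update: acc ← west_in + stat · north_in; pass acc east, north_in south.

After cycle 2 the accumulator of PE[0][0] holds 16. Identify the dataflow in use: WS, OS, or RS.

Under WS (3×3), PE[0][0]:
  step 0 · PE0,0: acc=24; fwd→8 fwd↓24
  step 1 · PE0,0: acc=24; fwd→8 fwd↓24
  step 2 · PE0,0: acc=0; fwd→0 fwd↓0
Under OS (2×3), PE[0][0]:
  step 0 · PE0,0: acc=24; fwd→8 fwd↓3
  step 1 · PE0,0: acc=32; fwd→2 fwd↓4
  step 2 · PE0,0: acc=33; fwd→1 fwd↓1
Under RS (2×3), PE[0][0]:
  step 0 · PE0,0: acc=24; fwd→24 fwd↓3
  step 1 · PE0,0: acc=32; fwd→32 fwd↓4
  step 2 · PE0,0: acc=16; fwd→16 fwd↓2

dataflow = RS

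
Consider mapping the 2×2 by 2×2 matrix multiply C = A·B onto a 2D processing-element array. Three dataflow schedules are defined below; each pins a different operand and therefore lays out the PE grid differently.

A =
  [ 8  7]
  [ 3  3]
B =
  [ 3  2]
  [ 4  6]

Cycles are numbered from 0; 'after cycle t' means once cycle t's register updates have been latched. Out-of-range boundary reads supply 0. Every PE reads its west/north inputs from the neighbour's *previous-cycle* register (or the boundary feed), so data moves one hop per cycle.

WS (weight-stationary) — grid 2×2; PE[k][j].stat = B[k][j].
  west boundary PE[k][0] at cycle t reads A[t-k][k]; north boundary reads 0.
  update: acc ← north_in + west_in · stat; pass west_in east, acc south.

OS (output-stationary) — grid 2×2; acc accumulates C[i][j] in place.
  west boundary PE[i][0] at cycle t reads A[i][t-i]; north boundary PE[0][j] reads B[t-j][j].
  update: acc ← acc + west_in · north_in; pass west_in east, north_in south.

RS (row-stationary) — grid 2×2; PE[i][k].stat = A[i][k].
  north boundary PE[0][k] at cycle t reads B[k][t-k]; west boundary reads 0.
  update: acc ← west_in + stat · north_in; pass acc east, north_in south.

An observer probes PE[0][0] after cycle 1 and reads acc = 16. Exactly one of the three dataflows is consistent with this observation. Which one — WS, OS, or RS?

WS [2×2] PE[0][0] across cycles:
  cycle 0: PE[0][0] → acc 24, east 8, south 24
  cycle 1: PE[0][0] → acc 9, east 3, south 9
OS [2×2] PE[0][0] across cycles:
  cycle 0: PE[0][0] → acc 24, east 8, south 3
  cycle 1: PE[0][0] → acc 52, east 7, south 4
RS [2×2] PE[0][0] across cycles:
  cycle 0: PE[0][0] → acc 24, east 24, south 3
  cycle 1: PE[0][0] → acc 16, east 16, south 2

dataflow = RS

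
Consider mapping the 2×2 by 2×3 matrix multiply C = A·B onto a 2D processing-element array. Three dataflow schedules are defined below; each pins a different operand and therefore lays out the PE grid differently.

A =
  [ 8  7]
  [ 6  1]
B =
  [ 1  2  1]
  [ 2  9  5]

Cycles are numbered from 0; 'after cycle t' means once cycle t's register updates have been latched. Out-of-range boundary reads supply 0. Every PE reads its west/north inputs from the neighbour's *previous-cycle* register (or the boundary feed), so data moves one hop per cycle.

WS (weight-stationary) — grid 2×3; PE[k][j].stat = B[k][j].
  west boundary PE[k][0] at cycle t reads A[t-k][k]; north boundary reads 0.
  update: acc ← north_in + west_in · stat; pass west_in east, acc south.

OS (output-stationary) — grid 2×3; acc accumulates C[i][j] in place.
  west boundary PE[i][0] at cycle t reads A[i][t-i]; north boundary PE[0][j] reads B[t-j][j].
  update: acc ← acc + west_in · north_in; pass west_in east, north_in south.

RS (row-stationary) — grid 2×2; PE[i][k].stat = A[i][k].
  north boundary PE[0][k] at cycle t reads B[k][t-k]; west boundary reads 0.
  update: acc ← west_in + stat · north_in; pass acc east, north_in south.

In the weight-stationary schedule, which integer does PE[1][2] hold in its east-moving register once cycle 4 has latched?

WS on a 2×3 grid — tracing PE[1][2] and its feeders:
  [0] (0,2) acc=0 (h:0 v:0)
  [0] (1,1) acc=0 (h:0 v:0)
  [0] (1,2) acc=0 (h:0 v:0)
  [1] (0,2) acc=0 (h:0 v:0)
  [1] (1,1) acc=0 (h:0 v:0)
  [1] (1,2) acc=0 (h:0 v:0)
  [2] (0,2) acc=8 (h:8 v:8)
  [2] (1,1) acc=79 (h:7 v:79)
  [2] (1,2) acc=0 (h:0 v:0)
  [3] (0,2) acc=6 (h:6 v:6)
  [3] (1,1) acc=21 (h:1 v:21)
  [3] (1,2) acc=43 (h:7 v:43)
  [4] (0,2) acc=0 (h:0 v:0)
  [4] (1,1) acc=0 (h:0 v:0)
  [4] (1,2) acc=11 (h:1 v:11)

register = 1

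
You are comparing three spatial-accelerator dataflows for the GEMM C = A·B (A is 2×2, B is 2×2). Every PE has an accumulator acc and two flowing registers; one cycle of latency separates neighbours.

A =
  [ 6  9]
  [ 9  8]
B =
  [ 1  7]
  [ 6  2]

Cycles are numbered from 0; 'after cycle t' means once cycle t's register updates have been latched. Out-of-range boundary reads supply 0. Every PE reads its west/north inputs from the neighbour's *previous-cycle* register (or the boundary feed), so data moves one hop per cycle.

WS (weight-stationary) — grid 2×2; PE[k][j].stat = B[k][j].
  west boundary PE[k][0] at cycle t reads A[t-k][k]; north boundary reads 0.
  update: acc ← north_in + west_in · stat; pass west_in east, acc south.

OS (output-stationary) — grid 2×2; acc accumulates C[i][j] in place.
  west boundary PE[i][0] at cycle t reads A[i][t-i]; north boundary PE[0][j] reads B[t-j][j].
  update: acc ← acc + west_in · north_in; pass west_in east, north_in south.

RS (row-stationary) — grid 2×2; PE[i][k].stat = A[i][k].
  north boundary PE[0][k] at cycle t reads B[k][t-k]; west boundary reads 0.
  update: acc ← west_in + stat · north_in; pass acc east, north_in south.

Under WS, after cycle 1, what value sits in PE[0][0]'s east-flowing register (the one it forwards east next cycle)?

register = 9

Tracing WS — 2×2 array, target PE[0][0]:
  [0] (0,0) acc=6 (h:6 v:6)
  [1] (0,0) acc=9 (h:9 v:9)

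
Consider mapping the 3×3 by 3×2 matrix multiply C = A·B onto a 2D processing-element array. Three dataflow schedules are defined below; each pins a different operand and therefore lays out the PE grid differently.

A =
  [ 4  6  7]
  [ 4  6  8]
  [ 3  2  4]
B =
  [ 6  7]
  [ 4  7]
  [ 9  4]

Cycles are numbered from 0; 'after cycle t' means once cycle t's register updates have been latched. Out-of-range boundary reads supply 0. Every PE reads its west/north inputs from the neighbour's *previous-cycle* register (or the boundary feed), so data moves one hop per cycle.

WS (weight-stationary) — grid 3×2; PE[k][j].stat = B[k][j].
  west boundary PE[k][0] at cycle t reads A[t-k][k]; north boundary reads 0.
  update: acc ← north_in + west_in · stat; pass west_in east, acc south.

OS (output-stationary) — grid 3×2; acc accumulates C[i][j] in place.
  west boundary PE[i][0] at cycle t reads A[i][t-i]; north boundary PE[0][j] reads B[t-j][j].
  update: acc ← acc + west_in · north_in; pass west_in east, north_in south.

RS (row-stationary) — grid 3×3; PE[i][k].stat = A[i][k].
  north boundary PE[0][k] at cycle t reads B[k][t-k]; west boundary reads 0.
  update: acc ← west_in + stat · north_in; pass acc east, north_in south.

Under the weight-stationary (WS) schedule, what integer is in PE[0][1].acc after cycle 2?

PE[0][1].acc = 28

WS on a 3×2 grid — tracing PE[0][1] and its feeders:
  0: (0,0).acc=24  regs=<4,24>
  0: (0,1).acc=0  regs=<0,0>
  1: (0,0).acc=24  regs=<4,24>
  1: (0,1).acc=28  regs=<4,28>
  2: (0,0).acc=18  regs=<3,18>
  2: (0,1).acc=28  regs=<4,28>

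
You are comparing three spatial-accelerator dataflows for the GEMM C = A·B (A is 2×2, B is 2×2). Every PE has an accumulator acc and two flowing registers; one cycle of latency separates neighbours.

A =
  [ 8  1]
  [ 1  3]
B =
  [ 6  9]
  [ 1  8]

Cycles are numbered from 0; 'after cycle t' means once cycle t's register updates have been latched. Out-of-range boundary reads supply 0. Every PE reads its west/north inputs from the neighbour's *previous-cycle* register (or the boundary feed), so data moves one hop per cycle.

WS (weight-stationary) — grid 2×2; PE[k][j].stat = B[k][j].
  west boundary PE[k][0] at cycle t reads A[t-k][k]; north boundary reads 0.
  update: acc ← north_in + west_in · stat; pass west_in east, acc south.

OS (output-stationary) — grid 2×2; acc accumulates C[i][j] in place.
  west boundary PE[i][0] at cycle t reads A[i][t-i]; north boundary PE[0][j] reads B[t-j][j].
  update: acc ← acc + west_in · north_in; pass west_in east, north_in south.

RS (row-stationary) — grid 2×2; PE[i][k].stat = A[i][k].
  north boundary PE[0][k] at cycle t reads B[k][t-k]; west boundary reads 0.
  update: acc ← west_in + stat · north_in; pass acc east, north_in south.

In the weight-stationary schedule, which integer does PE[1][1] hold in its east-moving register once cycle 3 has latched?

register = 3

WS on a 2×2 grid — tracing PE[1][1] and its feeders:
  @0  [0,1]  acc 0  |  →0  ↓0
  @0  [1,0]  acc 0  |  →0  ↓0
  @0  [1,1]  acc 0  |  →0  ↓0
  @1  [0,1]  acc 72  |  →8  ↓72
  @1  [1,0]  acc 49  |  →1  ↓49
  @1  [1,1]  acc 0  |  →0  ↓0
  @2  [0,1]  acc 9  |  →1  ↓9
  @2  [1,0]  acc 9  |  →3  ↓9
  @2  [1,1]  acc 80  |  →1  ↓80
  @3  [0,1]  acc 0  |  →0  ↓0
  @3  [1,0]  acc 0  |  →0  ↓0
  @3  [1,1]  acc 33  |  →3  ↓33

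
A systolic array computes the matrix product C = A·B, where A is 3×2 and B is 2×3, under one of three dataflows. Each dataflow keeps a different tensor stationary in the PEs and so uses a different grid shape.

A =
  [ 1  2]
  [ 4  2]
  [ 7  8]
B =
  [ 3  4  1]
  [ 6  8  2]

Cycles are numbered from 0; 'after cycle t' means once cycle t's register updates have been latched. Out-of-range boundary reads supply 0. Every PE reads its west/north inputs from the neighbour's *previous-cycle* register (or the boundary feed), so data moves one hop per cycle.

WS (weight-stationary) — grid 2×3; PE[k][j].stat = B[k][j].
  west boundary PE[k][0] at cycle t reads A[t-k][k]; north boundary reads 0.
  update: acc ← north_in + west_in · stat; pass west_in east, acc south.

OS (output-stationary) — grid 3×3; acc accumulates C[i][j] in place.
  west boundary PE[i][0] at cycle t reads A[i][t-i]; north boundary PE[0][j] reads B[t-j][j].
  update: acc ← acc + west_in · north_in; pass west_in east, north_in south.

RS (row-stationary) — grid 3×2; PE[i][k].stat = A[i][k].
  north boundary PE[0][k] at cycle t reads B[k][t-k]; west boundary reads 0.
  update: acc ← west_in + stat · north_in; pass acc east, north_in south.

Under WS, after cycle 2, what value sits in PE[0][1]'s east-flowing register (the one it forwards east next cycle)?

Tracing WS — 2×3 array, target PE[0][1]:
  after 0 — PE[0][0] acc=3, pass-E 1, pass-S 3
  after 0 — PE[0][1] acc=0, pass-E 0, pass-S 0
  after 1 — PE[0][0] acc=12, pass-E 4, pass-S 12
  after 1 — PE[0][1] acc=4, pass-E 1, pass-S 4
  after 2 — PE[0][0] acc=21, pass-E 7, pass-S 21
  after 2 — PE[0][1] acc=16, pass-E 4, pass-S 16

register = 4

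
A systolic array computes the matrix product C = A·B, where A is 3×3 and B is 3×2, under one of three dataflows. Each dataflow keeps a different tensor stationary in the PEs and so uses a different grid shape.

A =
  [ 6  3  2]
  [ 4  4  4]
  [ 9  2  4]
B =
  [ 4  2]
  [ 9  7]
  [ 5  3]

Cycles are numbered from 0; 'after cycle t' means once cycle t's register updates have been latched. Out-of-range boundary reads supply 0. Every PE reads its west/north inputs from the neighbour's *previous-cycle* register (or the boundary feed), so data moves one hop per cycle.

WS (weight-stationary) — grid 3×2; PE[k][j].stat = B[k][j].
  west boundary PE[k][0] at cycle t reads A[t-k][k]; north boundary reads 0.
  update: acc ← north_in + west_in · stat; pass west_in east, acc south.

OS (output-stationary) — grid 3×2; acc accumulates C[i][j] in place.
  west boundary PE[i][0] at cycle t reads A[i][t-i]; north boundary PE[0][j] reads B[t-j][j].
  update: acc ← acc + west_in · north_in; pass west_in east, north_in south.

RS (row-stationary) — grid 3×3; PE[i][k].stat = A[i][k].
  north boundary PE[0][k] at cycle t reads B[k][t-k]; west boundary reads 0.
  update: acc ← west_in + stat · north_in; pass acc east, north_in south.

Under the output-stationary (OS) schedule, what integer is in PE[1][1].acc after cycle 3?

PE[1][1].acc = 36

Tracing OS — 3×2 array, target PE[1][1]:
  cycle 0: PE[0][1] → acc 0, east 0, south 0
  cycle 0: PE[1][0] → acc 0, east 0, south 0
  cycle 0: PE[1][1] → acc 0, east 0, south 0
  cycle 1: PE[0][1] → acc 12, east 6, south 2
  cycle 1: PE[1][0] → acc 16, east 4, south 4
  cycle 1: PE[1][1] → acc 0, east 0, south 0
  cycle 2: PE[0][1] → acc 33, east 3, south 7
  cycle 2: PE[1][0] → acc 52, east 4, south 9
  cycle 2: PE[1][1] → acc 8, east 4, south 2
  cycle 3: PE[0][1] → acc 39, east 2, south 3
  cycle 3: PE[1][0] → acc 72, east 4, south 5
  cycle 3: PE[1][1] → acc 36, east 4, south 7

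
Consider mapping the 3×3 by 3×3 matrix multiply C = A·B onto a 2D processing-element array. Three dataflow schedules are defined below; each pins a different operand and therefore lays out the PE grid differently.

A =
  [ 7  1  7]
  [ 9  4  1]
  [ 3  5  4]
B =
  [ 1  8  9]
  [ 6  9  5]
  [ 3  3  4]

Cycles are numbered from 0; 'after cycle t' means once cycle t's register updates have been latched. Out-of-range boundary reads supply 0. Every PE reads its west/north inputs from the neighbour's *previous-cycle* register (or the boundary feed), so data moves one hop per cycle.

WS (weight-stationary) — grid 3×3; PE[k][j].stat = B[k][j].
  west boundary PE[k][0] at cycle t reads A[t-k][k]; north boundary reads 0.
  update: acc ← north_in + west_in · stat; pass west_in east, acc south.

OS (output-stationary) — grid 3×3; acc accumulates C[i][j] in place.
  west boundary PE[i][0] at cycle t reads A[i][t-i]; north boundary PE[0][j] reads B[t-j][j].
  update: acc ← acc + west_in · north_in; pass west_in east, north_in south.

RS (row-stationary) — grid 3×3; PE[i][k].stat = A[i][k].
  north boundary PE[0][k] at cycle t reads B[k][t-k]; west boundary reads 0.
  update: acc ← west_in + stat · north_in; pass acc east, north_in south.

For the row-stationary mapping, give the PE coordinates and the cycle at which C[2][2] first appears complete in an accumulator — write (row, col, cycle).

(row, col, cycle) = (2, 2, 6)

RS: C[2][2] accumulates in PE[2][2]:
  t=0 PE[2][2]: acc=0 h=0 v=0
  t=1 PE[2][2]: acc=0 h=0 v=0
  t=2 PE[2][2]: acc=0 h=0 v=0
  t=3 PE[2][2]: acc=0 h=0 v=0
  t=4 PE[2][2]: acc=45 h=45 v=3
  t=5 PE[2][2]: acc=81 h=81 v=3
  t=6 PE[2][2]: acc=68 h=68 v=4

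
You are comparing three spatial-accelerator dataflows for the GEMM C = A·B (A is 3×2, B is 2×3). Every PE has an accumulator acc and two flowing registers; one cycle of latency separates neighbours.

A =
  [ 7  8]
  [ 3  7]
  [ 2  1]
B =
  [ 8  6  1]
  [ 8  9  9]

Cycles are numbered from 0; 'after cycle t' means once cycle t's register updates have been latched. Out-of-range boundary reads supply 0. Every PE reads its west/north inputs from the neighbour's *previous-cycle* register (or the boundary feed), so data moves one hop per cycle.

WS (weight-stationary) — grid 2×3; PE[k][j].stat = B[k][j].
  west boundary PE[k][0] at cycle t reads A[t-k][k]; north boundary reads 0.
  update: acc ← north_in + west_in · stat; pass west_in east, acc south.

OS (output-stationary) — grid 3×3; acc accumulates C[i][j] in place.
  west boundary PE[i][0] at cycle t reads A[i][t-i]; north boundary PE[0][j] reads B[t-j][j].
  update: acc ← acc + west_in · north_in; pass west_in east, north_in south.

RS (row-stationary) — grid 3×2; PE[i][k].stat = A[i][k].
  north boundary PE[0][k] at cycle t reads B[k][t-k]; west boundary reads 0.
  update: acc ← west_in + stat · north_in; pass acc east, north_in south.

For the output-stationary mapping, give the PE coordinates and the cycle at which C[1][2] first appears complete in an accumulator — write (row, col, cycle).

(row, col, cycle) = (1, 2, 4)

OS — PE[1][2] is where C[1][2] collects:
  t=0 PE[1][2]: acc=0 h=0 v=0
  t=1 PE[1][2]: acc=0 h=0 v=0
  t=2 PE[1][2]: acc=0 h=0 v=0
  t=3 PE[1][2]: acc=3 h=3 v=1
  t=4 PE[1][2]: acc=66 h=7 v=9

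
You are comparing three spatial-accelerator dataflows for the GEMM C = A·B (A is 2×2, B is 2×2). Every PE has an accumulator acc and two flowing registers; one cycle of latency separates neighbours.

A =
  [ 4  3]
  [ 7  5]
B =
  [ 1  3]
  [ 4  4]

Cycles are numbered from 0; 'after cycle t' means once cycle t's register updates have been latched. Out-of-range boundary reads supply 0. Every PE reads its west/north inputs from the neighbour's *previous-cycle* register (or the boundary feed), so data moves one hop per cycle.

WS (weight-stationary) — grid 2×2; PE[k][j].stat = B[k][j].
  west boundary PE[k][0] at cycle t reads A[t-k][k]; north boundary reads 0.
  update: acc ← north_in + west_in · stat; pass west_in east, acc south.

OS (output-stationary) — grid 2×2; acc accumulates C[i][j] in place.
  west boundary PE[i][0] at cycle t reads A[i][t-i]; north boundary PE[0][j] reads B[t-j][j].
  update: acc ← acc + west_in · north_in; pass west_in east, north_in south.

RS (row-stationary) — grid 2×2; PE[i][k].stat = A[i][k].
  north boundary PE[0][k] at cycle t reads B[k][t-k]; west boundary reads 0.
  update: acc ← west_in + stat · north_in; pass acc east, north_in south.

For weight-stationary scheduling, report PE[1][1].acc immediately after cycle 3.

WS 2×2: PE[1][1] cycle-by-cycle (with neighbour feeds):
  c0 r0c1: 0 / 0 / 0
  c0 r1c0: 0 / 0 / 0
  c0 r1c1: 0 / 0 / 0
  c1 r0c1: 12 / 4 / 12
  c1 r1c0: 16 / 3 / 16
  c1 r1c1: 0 / 0 / 0
  c2 r0c1: 21 / 7 / 21
  c2 r1c0: 27 / 5 / 27
  c2 r1c1: 24 / 3 / 24
  c3 r0c1: 0 / 0 / 0
  c3 r1c0: 0 / 0 / 0
  c3 r1c1: 41 / 5 / 41

PE[1][1].acc = 41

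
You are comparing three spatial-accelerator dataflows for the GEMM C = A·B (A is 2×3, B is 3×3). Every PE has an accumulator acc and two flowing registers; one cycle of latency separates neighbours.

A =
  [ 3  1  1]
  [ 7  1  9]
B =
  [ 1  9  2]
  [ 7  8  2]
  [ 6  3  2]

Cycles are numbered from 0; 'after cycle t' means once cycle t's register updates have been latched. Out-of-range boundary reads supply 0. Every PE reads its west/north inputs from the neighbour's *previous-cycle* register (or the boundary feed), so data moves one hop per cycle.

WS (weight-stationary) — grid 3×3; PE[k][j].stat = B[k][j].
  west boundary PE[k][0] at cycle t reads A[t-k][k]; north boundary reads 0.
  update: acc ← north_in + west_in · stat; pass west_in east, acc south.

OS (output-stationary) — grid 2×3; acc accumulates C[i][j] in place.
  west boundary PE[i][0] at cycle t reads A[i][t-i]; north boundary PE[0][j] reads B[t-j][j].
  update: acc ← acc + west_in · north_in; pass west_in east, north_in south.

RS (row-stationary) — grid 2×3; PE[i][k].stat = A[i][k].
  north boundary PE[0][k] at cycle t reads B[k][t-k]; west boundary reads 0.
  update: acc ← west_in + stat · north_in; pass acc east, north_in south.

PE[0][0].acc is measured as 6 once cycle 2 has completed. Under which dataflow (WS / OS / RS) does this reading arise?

— WS: 3×3; PE[0][0] trace:
  step 0 · PE0,0: acc=3; fwd→3 fwd↓3
  step 1 · PE0,0: acc=7; fwd→7 fwd↓7
  step 2 · PE0,0: acc=0; fwd→0 fwd↓0
— OS: 2×3; PE[0][0] trace:
  step 0 · PE0,0: acc=3; fwd→3 fwd↓1
  step 1 · PE0,0: acc=10; fwd→1 fwd↓7
  step 2 · PE0,0: acc=16; fwd→1 fwd↓6
— RS: 2×3; PE[0][0] trace:
  step 0 · PE0,0: acc=3; fwd→3 fwd↓1
  step 1 · PE0,0: acc=27; fwd→27 fwd↓9
  step 2 · PE0,0: acc=6; fwd→6 fwd↓2

dataflow = RS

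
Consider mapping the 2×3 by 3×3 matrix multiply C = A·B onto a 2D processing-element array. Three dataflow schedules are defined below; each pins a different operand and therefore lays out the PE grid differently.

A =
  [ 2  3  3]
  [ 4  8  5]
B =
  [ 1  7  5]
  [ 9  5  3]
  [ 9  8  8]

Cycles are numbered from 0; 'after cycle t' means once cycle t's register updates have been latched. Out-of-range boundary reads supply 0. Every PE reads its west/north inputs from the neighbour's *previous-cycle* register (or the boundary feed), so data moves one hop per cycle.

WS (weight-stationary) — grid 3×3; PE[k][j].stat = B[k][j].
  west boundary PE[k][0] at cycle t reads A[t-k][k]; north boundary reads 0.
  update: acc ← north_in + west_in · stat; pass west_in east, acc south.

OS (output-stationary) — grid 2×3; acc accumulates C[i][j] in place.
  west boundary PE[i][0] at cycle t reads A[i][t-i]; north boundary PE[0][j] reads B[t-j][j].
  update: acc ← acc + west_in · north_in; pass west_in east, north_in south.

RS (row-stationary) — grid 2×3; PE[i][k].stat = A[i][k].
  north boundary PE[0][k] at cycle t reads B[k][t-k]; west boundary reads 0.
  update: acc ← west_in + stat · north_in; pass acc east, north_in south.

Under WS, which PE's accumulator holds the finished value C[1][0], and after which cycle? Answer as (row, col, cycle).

WS — PE[2][0] is where C[1][0] collects:
  c0 r2c0: 0 / 0 / 0
  c1 r2c0: 0 / 0 / 0
  c2 r2c0: 56 / 3 / 56
  c3 r2c0: 121 / 5 / 121

(row, col, cycle) = (2, 0, 3)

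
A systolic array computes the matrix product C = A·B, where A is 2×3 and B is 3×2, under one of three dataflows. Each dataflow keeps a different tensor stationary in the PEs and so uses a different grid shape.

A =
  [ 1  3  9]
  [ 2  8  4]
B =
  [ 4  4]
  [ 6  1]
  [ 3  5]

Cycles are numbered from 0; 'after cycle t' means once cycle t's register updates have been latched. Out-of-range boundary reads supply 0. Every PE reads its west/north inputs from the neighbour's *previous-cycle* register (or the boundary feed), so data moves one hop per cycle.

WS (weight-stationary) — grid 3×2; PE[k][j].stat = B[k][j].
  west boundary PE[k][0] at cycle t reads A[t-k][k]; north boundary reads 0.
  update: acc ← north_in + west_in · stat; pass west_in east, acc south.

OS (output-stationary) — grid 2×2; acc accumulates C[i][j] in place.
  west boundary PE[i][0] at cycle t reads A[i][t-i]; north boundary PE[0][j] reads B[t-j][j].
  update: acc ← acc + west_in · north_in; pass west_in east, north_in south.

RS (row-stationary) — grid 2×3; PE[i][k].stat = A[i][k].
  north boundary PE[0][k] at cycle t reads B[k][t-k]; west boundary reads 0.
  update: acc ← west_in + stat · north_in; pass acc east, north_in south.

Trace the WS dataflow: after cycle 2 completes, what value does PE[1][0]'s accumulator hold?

PE[1][0].acc = 56

WS 3×2: PE[1][0] cycle-by-cycle (with neighbour feeds):
  after 0 — PE[0][0] acc=4, pass-E 1, pass-S 4
  after 0 — PE[1][0] acc=0, pass-E 0, pass-S 0
  after 1 — PE[0][0] acc=8, pass-E 2, pass-S 8
  after 1 — PE[1][0] acc=22, pass-E 3, pass-S 22
  after 2 — PE[0][0] acc=0, pass-E 0, pass-S 0
  after 2 — PE[1][0] acc=56, pass-E 8, pass-S 56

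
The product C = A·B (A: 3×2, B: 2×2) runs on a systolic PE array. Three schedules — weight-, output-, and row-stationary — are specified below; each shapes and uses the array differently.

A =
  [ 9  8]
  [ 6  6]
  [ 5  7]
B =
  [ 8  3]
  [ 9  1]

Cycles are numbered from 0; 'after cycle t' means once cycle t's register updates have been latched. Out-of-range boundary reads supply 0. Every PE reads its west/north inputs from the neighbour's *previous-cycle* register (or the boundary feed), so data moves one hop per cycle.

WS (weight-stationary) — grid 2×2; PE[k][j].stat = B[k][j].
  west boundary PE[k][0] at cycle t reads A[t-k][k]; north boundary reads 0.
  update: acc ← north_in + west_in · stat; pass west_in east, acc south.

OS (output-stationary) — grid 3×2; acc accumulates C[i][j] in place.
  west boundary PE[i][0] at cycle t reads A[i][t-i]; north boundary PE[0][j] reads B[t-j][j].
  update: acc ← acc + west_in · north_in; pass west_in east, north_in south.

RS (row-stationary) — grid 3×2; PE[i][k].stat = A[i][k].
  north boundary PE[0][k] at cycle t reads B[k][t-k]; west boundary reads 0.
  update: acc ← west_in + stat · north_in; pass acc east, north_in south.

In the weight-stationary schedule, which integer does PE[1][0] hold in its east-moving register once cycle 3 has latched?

WS (2×2). Following PE[1][0] plus its west/north inputs:
  [0] (0,0) acc=72 (h:9 v:72)
  [0] (1,0) acc=0 (h:0 v:0)
  [1] (0,0) acc=48 (h:6 v:48)
  [1] (1,0) acc=144 (h:8 v:144)
  [2] (0,0) acc=40 (h:5 v:40)
  [2] (1,0) acc=102 (h:6 v:102)
  [3] (0,0) acc=0 (h:0 v:0)
  [3] (1,0) acc=103 (h:7 v:103)

register = 7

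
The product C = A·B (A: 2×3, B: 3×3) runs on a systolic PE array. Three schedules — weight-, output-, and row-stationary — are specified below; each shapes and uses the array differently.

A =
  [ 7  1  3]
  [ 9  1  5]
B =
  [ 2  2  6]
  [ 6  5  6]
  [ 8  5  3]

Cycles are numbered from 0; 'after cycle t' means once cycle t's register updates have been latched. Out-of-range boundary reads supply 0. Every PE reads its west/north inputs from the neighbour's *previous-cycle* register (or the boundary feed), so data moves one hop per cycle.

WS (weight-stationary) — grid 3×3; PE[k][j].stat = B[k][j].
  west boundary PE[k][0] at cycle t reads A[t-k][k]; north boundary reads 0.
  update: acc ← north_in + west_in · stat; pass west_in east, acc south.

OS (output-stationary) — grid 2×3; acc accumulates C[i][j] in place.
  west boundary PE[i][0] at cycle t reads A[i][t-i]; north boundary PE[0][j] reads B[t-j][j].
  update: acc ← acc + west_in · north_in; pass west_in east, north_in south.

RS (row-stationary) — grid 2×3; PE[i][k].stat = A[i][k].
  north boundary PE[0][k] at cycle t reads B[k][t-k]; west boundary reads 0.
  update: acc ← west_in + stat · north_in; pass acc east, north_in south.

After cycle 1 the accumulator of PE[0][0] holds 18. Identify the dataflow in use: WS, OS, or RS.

Under WS (3×3), PE[0][0]:
  [0] (0,0) acc=14 (h:7 v:14)
  [1] (0,0) acc=18 (h:9 v:18)
Under OS (2×3), PE[0][0]:
  [0] (0,0) acc=14 (h:7 v:2)
  [1] (0,0) acc=20 (h:1 v:6)
Under RS (2×3), PE[0][0]:
  [0] (0,0) acc=14 (h:14 v:2)
  [1] (0,0) acc=14 (h:14 v:2)

dataflow = WS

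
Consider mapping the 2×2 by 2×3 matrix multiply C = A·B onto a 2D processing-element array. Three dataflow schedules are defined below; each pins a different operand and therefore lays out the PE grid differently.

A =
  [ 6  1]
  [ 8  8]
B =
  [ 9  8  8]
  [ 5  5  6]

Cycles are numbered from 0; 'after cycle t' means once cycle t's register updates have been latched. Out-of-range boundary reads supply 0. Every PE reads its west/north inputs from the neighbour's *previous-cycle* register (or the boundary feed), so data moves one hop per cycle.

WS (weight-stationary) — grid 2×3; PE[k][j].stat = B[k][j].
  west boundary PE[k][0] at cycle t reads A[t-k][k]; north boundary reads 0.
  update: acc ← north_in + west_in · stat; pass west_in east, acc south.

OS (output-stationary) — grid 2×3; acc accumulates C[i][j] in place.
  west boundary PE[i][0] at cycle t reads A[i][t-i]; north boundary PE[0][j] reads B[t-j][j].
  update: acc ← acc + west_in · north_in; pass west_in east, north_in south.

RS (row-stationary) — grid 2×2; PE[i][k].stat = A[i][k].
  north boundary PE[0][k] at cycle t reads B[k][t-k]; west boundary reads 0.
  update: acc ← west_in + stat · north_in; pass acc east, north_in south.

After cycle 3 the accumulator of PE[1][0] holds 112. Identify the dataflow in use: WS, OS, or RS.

dataflow = OS

Under WS (2×3), PE[1][0]:
  t=0 PE[1][0]: acc=0 h=0 v=0
  t=1 PE[1][0]: acc=59 h=1 v=59
  t=2 PE[1][0]: acc=112 h=8 v=112
  t=3 PE[1][0]: acc=0 h=0 v=0
Under OS (2×3), PE[1][0]:
  t=0 PE[1][0]: acc=0 h=0 v=0
  t=1 PE[1][0]: acc=72 h=8 v=9
  t=2 PE[1][0]: acc=112 h=8 v=5
  t=3 PE[1][0]: acc=112 h=0 v=0
Under RS (2×2), PE[1][0]:
  t=0 PE[1][0]: acc=0 h=0 v=0
  t=1 PE[1][0]: acc=72 h=72 v=9
  t=2 PE[1][0]: acc=64 h=64 v=8
  t=3 PE[1][0]: acc=64 h=64 v=8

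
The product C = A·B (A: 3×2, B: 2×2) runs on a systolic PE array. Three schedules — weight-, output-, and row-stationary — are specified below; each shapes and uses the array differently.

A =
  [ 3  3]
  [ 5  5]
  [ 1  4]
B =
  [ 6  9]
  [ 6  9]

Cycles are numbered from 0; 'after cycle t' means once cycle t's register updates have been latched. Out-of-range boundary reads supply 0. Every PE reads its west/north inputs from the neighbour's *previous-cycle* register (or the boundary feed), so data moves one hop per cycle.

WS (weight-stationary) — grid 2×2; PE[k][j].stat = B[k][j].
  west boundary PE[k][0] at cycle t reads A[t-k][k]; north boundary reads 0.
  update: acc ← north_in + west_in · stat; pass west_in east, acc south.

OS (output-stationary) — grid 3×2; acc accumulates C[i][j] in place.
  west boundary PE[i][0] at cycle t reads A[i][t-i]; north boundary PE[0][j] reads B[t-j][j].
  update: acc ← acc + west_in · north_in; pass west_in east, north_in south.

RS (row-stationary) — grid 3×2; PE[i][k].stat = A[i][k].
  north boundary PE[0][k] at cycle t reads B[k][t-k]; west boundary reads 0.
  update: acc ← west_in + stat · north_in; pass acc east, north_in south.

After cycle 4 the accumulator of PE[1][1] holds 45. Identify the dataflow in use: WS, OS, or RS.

dataflow = WS

Under WS (2×2), PE[1][1]:
  t=0 PE[1][1]: acc=0 h=0 v=0
  t=1 PE[1][1]: acc=0 h=0 v=0
  t=2 PE[1][1]: acc=54 h=3 v=54
  t=3 PE[1][1]: acc=90 h=5 v=90
  t=4 PE[1][1]: acc=45 h=4 v=45
Under OS (3×2), PE[1][1]:
  t=0 PE[1][1]: acc=0 h=0 v=0
  t=1 PE[1][1]: acc=0 h=0 v=0
  t=2 PE[1][1]: acc=45 h=5 v=9
  t=3 PE[1][1]: acc=90 h=5 v=9
  t=4 PE[1][1]: acc=90 h=0 v=0
Under RS (3×2), PE[1][1]:
  t=0 PE[1][1]: acc=0 h=0 v=0
  t=1 PE[1][1]: acc=0 h=0 v=0
  t=2 PE[1][1]: acc=60 h=60 v=6
  t=3 PE[1][1]: acc=90 h=90 v=9
  t=4 PE[1][1]: acc=0 h=0 v=0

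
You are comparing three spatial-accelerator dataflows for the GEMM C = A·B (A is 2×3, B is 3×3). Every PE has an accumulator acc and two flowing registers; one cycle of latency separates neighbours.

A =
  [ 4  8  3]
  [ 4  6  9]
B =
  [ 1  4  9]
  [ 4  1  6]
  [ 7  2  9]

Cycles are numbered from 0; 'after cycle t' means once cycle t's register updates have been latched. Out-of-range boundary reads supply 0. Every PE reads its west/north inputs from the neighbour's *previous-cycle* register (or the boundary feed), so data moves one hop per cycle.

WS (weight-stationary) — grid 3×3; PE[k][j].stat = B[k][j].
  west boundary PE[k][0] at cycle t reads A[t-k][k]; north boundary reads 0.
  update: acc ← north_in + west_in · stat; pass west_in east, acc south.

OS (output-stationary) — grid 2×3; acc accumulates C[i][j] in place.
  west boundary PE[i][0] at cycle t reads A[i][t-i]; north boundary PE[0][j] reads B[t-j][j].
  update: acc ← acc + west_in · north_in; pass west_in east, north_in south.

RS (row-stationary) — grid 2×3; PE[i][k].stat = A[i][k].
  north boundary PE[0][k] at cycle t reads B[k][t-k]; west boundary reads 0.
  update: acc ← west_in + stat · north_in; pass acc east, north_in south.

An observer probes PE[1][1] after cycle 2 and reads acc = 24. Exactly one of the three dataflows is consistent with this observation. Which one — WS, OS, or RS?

Under WS (3×3), PE[1][1]:
  t=0 PE[1][1]: acc=0 h=0 v=0
  t=1 PE[1][1]: acc=0 h=0 v=0
  t=2 PE[1][1]: acc=24 h=8 v=24
Under OS (2×3), PE[1][1]:
  t=0 PE[1][1]: acc=0 h=0 v=0
  t=1 PE[1][1]: acc=0 h=0 v=0
  t=2 PE[1][1]: acc=16 h=4 v=4
Under RS (2×3), PE[1][1]:
  t=0 PE[1][1]: acc=0 h=0 v=0
  t=1 PE[1][1]: acc=0 h=0 v=0
  t=2 PE[1][1]: acc=28 h=28 v=4

dataflow = WS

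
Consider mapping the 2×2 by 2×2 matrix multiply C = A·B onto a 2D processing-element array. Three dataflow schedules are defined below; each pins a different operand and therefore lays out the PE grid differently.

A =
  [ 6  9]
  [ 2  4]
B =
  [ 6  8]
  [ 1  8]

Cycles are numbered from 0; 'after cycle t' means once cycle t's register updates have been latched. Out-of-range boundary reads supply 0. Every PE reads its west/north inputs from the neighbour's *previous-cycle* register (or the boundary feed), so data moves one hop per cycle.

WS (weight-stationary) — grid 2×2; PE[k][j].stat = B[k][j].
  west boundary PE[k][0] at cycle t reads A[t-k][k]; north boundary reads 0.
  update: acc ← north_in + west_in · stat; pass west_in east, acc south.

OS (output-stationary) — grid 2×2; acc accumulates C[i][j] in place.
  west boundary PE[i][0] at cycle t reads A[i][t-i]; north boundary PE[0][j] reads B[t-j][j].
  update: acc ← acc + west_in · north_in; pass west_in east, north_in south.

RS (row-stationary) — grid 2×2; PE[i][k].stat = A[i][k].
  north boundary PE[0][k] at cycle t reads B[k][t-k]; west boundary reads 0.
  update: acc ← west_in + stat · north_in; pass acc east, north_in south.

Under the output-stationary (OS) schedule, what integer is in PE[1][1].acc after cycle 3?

PE[1][1].acc = 48

Tracing OS — 2×2 array, target PE[1][1]:
  after 0 — PE[0][1] acc=0, pass-E 0, pass-S 0
  after 0 — PE[1][0] acc=0, pass-E 0, pass-S 0
  after 0 — PE[1][1] acc=0, pass-E 0, pass-S 0
  after 1 — PE[0][1] acc=48, pass-E 6, pass-S 8
  after 1 — PE[1][0] acc=12, pass-E 2, pass-S 6
  after 1 — PE[1][1] acc=0, pass-E 0, pass-S 0
  after 2 — PE[0][1] acc=120, pass-E 9, pass-S 8
  after 2 — PE[1][0] acc=16, pass-E 4, pass-S 1
  after 2 — PE[1][1] acc=16, pass-E 2, pass-S 8
  after 3 — PE[0][1] acc=120, pass-E 0, pass-S 0
  after 3 — PE[1][0] acc=16, pass-E 0, pass-S 0
  after 3 — PE[1][1] acc=48, pass-E 4, pass-S 8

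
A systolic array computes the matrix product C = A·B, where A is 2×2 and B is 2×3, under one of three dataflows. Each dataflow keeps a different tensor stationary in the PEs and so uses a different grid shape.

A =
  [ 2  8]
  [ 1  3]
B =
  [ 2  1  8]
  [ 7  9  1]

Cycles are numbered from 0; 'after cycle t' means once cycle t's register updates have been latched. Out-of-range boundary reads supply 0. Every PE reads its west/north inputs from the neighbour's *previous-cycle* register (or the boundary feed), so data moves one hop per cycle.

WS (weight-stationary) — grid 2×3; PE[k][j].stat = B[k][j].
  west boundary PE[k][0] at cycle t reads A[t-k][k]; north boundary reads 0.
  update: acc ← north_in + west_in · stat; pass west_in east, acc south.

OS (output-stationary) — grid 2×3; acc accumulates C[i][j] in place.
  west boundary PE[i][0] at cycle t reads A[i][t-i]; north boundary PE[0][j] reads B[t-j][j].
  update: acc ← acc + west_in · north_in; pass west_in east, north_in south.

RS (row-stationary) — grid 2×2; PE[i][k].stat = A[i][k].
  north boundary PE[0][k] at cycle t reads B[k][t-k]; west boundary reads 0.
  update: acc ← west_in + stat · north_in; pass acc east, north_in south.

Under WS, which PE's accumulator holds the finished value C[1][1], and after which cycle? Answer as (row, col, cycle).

WS: C[1][1] accumulates in PE[1][1]:
  t=0 PE[1][1]: acc=0 h=0 v=0
  t=1 PE[1][1]: acc=0 h=0 v=0
  t=2 PE[1][1]: acc=74 h=8 v=74
  t=3 PE[1][1]: acc=28 h=3 v=28

(row, col, cycle) = (1, 1, 3)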